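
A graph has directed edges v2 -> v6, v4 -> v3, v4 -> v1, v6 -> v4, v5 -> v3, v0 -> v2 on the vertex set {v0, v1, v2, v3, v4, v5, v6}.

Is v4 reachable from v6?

Explore from v6.
Distance 1: reach v4.
Found v4.

Yes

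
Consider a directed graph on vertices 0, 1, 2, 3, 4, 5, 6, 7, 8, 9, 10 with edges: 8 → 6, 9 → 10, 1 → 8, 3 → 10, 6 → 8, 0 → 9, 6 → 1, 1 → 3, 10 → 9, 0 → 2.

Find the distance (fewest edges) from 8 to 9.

Distance 0: 8.
Distance 1: 6.
Distance 2: 1.
Distance 3: 3.
Distance 4: 10.
Distance 5: 9 — contains 9.

5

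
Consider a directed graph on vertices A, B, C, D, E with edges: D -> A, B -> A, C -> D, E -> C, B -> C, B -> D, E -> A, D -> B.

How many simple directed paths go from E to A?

3

E→A
E→C→D→A
E→C→D→B→A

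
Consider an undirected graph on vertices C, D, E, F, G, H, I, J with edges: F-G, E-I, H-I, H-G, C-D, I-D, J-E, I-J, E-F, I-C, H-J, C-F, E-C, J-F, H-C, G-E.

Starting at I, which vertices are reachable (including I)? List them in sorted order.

Start at I.
Its neighbours: C, D, E, H, J.
Then their neighbours: F, G.
Every vertex is now reached.

C, D, E, F, G, H, I, J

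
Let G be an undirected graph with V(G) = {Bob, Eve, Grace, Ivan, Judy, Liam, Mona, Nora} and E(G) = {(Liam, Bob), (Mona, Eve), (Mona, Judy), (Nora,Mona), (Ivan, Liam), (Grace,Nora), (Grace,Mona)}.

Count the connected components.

2

From Bob: component {Bob, Ivan, Liam}.
From Eve: component {Eve, Grace, Judy, Mona, Nora}.
That's 2 components.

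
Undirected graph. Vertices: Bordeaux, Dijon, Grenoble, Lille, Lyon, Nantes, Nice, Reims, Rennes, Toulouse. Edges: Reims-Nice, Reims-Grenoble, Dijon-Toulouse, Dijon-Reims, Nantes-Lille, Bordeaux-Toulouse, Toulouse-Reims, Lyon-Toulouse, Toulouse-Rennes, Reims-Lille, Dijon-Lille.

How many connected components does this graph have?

1

From Bordeaux: component {Bordeaux, Dijon, Grenoble, Lille, Lyon, Nantes, Nice, Reims, Rennes, Toulouse}.
That's 1 component.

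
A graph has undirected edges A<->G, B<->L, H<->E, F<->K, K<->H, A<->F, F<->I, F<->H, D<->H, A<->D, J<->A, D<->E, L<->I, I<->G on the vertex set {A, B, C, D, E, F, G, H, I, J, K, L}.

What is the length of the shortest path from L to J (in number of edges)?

Distance 0: L.
Distance 1: B, I.
Distance 2: F, G.
Distance 3: A, H, K.
Distance 4: D, E, J — contains J.

4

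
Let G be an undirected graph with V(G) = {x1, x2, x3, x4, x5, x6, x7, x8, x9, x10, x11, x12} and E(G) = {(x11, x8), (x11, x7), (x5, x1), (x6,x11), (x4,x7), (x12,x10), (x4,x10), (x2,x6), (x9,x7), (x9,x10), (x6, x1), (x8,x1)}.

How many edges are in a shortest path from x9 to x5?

Distance 0: x9.
Distance 1: x7, x10.
Distance 2: x4, x11, x12.
Distance 3: x6, x8.
Distance 4: x1, x2.
Distance 5: x5 — contains x5.

5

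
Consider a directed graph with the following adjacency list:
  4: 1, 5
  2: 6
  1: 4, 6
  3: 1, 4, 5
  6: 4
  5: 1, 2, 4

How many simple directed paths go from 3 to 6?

8

3→1→4→5→2→6
3→1→6
3→4→1→6
3→4→5→1→6
3→4→5→2→6
3→5→1→6
3→5→2→6
3→5→4→1→6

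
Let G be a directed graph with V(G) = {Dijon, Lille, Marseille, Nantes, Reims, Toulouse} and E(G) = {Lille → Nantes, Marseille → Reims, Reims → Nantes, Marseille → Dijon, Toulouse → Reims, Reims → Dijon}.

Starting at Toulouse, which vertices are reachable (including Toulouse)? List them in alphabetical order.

Dijon, Nantes, Reims, Toulouse

Start at Toulouse.
Its neighbours: Reims.
Then their neighbours: Dijon, Nantes.
Nothing further is reachable.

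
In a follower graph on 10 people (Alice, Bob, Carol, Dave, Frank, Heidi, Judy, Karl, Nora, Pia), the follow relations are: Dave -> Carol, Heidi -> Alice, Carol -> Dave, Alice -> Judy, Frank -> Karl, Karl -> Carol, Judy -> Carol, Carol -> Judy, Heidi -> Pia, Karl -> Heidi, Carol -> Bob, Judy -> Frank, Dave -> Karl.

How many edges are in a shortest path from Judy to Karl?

2

Distance 0: Judy.
Distance 1: Carol, Frank.
Distance 2: Bob, Dave, Karl — contains Karl.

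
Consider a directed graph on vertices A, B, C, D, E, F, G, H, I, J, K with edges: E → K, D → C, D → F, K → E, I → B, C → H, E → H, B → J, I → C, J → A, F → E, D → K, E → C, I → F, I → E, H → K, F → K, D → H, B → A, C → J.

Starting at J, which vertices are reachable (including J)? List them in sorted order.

Start at J.
Its neighbours: A.
Nothing further is reachable.

A, J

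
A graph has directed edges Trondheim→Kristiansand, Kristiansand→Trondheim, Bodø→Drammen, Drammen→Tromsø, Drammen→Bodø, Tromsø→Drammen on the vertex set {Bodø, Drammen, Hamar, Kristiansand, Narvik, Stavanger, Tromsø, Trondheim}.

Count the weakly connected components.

From Bodø: component {Bodø, Drammen, Tromsø}.
From Hamar: component {Hamar}.
From Kristiansand: component {Kristiansand, Trondheim}.
From Narvik: component {Narvik}.
From Stavanger: component {Stavanger}.
That's 5 components.

5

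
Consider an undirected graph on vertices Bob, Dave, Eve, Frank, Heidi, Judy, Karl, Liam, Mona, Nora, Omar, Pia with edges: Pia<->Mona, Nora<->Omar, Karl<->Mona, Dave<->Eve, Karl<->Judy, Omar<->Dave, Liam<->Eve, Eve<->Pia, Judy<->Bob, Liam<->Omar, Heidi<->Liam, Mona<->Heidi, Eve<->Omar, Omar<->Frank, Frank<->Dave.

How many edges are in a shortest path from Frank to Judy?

Distance 0: Frank.
Distance 1: Dave, Omar.
Distance 2: Eve, Liam, Nora.
Distance 3: Heidi, Pia.
Distance 4: Mona.
Distance 5: Karl.
Distance 6: Judy — contains Judy.

6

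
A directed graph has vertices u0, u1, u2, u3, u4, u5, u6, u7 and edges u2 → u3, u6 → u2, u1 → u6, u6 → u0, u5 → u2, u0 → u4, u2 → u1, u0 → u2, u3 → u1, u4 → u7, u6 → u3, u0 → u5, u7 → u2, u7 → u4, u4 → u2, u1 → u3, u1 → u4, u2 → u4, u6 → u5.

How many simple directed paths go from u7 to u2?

u7→u2
u7→u4→u2

2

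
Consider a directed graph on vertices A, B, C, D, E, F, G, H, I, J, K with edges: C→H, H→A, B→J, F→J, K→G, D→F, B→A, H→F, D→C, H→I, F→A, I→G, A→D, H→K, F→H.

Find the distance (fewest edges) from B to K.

5

Distance 0: B.
Distance 1: A, J.
Distance 2: D.
Distance 3: C, F.
Distance 4: H.
Distance 5: I, K — contains K.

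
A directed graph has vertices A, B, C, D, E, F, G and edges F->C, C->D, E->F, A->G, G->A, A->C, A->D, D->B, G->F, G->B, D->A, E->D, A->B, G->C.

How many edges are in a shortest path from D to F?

3

Distance 0: D.
Distance 1: A, B.
Distance 2: C, G.
Distance 3: F — contains F.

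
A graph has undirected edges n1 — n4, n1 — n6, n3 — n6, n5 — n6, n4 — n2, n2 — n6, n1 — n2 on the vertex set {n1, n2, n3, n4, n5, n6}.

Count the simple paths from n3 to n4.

4

n3–n6–n1–n2–n4
n3–n6–n1–n4
n3–n6–n2–n1–n4
n3–n6–n2–n4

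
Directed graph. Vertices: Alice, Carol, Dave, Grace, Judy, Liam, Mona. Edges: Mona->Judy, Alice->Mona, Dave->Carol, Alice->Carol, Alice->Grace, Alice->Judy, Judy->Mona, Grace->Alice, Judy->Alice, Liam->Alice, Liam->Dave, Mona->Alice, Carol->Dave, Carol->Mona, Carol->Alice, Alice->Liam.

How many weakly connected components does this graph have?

From Alice: component {Alice, Carol, Dave, Grace, Judy, Liam, Mona}.
That's 1 component.

1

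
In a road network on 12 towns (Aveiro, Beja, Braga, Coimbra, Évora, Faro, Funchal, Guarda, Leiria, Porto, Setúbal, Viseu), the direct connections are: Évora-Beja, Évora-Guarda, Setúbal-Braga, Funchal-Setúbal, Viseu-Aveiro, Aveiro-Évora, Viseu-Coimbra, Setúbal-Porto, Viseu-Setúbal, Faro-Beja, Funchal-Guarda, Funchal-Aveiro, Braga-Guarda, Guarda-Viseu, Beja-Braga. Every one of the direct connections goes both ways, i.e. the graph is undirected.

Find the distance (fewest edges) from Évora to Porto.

Distance 0: Évora.
Distance 1: Aveiro, Beja, Guarda.
Distance 2: Braga, Faro, Funchal, Viseu.
Distance 3: Coimbra, Setúbal.
Distance 4: Porto — contains Porto.

4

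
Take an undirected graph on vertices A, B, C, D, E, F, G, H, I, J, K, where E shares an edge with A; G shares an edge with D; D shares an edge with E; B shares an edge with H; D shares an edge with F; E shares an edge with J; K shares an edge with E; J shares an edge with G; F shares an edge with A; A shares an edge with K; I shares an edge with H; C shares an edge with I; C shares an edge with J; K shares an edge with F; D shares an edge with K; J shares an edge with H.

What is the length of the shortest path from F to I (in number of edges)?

5

Distance 0: F.
Distance 1: A, D, K.
Distance 2: E, G.
Distance 3: J.
Distance 4: C, H.
Distance 5: B, I — contains I.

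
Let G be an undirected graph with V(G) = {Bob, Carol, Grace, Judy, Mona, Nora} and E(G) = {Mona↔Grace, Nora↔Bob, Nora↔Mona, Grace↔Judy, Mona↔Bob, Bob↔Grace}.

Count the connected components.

From Bob: component {Bob, Grace, Judy, Mona, Nora}.
From Carol: component {Carol}.
That's 2 components.

2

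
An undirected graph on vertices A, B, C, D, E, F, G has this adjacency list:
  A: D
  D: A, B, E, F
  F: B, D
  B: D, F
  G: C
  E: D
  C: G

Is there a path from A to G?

Explore from A.
Distance 1: reach D.
Distance 2: reach B, E, F.
The search is exhausted without reaching G; it lies in a different component.

No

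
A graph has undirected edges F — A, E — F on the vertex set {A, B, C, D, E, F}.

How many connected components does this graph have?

4

From A: component {A, E, F}.
From B: component {B}.
From C: component {C}.
From D: component {D}.
That's 4 components.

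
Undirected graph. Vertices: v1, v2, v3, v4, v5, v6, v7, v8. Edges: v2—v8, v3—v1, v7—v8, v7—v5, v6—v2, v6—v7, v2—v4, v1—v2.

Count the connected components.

From v1: component {v1, v2, v3, v4, v5, v6, v7, v8}.
That's 1 component.

1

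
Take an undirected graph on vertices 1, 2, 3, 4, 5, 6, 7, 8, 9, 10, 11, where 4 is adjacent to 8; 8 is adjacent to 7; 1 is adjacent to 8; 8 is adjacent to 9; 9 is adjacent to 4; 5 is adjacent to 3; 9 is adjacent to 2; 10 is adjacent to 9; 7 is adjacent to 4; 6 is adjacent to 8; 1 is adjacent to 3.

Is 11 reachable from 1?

Explore from 1.
Distance 1: reach 3, 8.
Distance 2: reach 4, 5, 6, 7, 9.
Distance 3: reach 2, 10.
The search is exhausted without reaching 11; it lies in a different component.

No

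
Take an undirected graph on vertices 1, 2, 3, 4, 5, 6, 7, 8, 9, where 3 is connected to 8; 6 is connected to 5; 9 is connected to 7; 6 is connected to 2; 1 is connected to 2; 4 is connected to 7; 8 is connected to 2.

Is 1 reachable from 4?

Explore from 4.
Distance 1: reach 7.
Distance 2: reach 9.
The search is exhausted without reaching 1; it lies in a different component.

No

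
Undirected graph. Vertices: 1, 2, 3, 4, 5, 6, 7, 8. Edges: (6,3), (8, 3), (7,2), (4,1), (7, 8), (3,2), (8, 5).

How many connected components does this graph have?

From 1: component {1, 4}.
From 2: component {2, 3, 5, 6, 7, 8}.
That's 2 components.

2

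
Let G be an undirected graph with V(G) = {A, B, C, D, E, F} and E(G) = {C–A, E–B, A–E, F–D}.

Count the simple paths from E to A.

E–A

1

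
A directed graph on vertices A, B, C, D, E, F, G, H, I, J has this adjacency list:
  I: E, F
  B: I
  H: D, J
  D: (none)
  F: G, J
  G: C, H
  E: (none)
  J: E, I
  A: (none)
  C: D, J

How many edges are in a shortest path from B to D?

Distance 0: B.
Distance 1: I.
Distance 2: E, F.
Distance 3: G, J.
Distance 4: C, H.
Distance 5: D — contains D.

5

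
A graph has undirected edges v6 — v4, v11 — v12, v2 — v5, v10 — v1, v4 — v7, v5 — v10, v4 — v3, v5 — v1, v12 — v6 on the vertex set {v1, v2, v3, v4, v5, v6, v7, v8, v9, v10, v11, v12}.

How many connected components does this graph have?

4

From v1: component {v1, v2, v5, v10}.
From v3: component {v3, v4, v6, v7, v11, v12}.
From v8: component {v8}.
From v9: component {v9}.
That's 4 components.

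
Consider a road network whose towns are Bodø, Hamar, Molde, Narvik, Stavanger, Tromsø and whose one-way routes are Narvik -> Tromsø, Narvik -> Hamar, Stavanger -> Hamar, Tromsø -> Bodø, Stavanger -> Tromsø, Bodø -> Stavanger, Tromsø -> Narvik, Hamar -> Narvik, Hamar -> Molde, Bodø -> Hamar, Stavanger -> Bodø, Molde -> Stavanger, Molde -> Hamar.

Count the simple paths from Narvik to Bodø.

Narvik→Hamar→Molde→Stavanger→Bodø
Narvik→Hamar→Molde→Stavanger→Tromsø→Bodø
Narvik→Tromsø→Bodø

3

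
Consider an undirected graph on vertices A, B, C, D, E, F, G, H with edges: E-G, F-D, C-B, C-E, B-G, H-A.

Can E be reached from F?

No

Explore from F.
Distance 1: reach D.
The search is exhausted without reaching E; it lies in a different component.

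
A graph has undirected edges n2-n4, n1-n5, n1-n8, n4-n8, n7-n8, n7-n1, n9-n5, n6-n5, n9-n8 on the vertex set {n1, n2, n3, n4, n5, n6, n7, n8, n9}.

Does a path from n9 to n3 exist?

No

Explore from n9.
Distance 1: reach n5, n8.
Distance 2: reach n1, n4, n6, n7.
Distance 3: reach n2.
The search is exhausted without reaching n3; it lies in a different component.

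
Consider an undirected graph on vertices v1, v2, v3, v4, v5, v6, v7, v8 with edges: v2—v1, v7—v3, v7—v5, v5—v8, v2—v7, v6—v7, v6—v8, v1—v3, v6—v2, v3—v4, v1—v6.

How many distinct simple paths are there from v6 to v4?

v6–v1–v2–v7–v3–v4
v6–v1–v3–v4
v6–v2–v1–v3–v4
v6–v2–v7–v3–v4
v6–v7–v2–v1–v3–v4
v6–v7–v3–v4
v6–v8–v5–v7–v2–v1–v3–v4
v6–v8–v5–v7–v3–v4

8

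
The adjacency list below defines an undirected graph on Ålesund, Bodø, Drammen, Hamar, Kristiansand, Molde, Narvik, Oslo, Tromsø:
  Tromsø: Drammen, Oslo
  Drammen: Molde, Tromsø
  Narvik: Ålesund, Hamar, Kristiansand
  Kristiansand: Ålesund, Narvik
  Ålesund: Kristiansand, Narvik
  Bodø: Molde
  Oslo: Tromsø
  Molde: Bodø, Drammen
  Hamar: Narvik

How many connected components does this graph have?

2

From Ålesund: component {Ålesund, Hamar, Kristiansand, Narvik}.
From Bodø: component {Bodø, Drammen, Molde, Oslo, Tromsø}.
That's 2 components.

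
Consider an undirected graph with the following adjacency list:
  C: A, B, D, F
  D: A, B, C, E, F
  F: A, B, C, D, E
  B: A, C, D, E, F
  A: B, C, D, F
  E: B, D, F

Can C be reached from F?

Explore from F.
Distance 1: reach A, B, C, D, E.
Found C.

Yes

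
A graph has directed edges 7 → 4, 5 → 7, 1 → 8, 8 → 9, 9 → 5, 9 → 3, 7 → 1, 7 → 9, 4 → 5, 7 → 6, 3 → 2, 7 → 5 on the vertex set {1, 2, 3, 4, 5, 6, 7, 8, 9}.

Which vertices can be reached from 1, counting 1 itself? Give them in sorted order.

1, 2, 3, 4, 5, 6, 7, 8, 9

Start at 1.
Its neighbours: 8.
Then their neighbours: 9.
Then next layer: 3, 5.
Then next layer: 2, 7.
Then next layer: 4, 6.
Every vertex is now reached.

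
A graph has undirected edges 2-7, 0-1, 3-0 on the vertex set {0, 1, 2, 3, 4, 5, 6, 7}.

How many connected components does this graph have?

From 0: component {0, 1, 3}.
From 2: component {2, 7}.
From 4: component {4}.
From 5: component {5}.
From 6: component {6}.
That's 5 components.

5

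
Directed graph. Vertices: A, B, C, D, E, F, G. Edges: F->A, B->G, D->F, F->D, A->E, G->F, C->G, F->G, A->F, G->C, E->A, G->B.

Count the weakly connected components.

1

From A: component {A, B, C, D, E, F, G}.
That's 1 component.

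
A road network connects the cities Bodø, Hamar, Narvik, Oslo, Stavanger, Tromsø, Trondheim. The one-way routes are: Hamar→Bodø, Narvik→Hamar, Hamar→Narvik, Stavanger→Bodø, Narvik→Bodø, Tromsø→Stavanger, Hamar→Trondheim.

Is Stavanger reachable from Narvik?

No

Explore from Narvik.
Distance 1: reach Bodø, Hamar.
Distance 2: reach Trondheim.
The search from Narvik is exhausted; no directed path reaches Stavanger.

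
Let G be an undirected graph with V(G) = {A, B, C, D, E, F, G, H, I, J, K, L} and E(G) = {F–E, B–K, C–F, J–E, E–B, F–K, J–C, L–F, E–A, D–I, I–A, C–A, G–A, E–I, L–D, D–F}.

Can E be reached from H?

H has no edges, so nothing is reachable from it.

No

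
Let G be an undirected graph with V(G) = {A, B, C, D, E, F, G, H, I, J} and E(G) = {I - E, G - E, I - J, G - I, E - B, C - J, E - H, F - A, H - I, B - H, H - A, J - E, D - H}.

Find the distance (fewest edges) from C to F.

Distance 0: C.
Distance 1: J.
Distance 2: E, I.
Distance 3: B, G, H.
Distance 4: A, D.
Distance 5: F — contains F.

5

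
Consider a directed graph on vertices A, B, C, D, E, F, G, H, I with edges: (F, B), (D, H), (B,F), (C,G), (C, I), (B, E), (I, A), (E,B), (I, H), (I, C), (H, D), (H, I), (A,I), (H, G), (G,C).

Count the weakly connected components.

2

From A: component {A, C, D, G, H, I}.
From B: component {B, E, F}.
That's 2 components.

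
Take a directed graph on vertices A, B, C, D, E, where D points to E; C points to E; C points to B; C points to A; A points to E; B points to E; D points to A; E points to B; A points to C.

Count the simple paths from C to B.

3

C→A→E→B
C→B
C→E→B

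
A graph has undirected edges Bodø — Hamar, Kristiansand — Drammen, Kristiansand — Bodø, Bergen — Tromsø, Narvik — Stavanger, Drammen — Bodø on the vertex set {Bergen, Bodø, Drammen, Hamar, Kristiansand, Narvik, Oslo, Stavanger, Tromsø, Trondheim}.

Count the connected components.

From Bergen: component {Bergen, Tromsø}.
From Bodø: component {Bodø, Drammen, Hamar, Kristiansand}.
From Narvik: component {Narvik, Stavanger}.
From Oslo: component {Oslo}.
From Trondheim: component {Trondheim}.
That's 5 components.

5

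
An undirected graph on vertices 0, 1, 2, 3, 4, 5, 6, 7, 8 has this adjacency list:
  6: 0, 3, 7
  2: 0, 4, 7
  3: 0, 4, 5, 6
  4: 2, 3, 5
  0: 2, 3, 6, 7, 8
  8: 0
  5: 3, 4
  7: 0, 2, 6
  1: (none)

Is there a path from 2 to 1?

No

Explore from 2.
Distance 1: reach 0, 4, 7.
Distance 2: reach 3, 5, 6, 8.
The search is exhausted without reaching 1; it lies in a different component.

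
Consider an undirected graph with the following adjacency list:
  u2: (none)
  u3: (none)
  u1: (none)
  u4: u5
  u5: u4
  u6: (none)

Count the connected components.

From u1: component {u1}.
From u2: component {u2}.
From u3: component {u3}.
From u4: component {u4, u5}.
From u6: component {u6}.
That's 5 components.

5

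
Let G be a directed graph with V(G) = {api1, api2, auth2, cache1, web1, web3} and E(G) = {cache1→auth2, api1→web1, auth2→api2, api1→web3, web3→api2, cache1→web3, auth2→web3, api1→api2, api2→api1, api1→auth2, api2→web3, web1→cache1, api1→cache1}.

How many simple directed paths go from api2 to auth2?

3

api2→api1→auth2
api2→api1→cache1→auth2
api2→api1→web1→cache1→auth2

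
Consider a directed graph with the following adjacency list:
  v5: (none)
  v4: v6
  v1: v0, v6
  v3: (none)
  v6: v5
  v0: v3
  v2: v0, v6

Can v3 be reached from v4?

No

Explore from v4.
Distance 1: reach v6.
Distance 2: reach v5.
The search from v4 is exhausted; no directed path reaches v3.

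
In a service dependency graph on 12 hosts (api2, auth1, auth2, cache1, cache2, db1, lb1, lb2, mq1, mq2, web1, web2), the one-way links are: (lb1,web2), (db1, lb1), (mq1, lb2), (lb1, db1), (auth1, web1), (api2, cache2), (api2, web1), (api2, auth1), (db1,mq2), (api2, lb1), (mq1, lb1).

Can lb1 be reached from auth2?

No

auth2 has no outgoing edges, so nothing is reachable from it.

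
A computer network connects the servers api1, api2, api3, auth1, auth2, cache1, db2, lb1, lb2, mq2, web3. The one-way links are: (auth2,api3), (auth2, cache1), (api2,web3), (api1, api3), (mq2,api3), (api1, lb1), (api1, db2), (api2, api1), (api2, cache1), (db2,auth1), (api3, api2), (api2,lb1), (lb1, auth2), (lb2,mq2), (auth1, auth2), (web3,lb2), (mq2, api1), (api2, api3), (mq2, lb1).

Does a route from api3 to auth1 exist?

Yes

Explore from api3.
Distance 1: reach api2.
Distance 2: reach api1, cache1, lb1, web3.
Distance 3: reach auth2, db2, lb2.
Distance 4: reach auth1, mq2.
Found auth1.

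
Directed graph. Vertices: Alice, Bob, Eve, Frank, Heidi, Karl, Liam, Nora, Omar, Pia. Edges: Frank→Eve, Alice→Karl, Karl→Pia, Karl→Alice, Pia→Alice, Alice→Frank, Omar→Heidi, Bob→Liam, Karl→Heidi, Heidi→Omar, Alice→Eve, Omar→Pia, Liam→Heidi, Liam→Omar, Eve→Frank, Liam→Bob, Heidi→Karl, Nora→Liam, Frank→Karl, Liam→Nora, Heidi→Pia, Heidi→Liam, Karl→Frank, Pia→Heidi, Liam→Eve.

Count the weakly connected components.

From Alice: component {Alice, Bob, Eve, Frank, Heidi, Karl, Liam, Nora, Omar, Pia}.
That's 1 component.

1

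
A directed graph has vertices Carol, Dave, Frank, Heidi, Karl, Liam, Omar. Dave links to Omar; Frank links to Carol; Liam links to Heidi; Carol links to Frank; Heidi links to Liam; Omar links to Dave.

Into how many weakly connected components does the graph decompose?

From Carol: component {Carol, Frank}.
From Dave: component {Dave, Omar}.
From Heidi: component {Heidi, Liam}.
From Karl: component {Karl}.
That's 4 components.

4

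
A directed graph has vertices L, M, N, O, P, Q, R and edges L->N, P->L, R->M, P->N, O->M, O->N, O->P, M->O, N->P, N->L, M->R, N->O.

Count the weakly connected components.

From L: component {L, M, N, O, P, R}.
From Q: component {Q}.
That's 2 components.

2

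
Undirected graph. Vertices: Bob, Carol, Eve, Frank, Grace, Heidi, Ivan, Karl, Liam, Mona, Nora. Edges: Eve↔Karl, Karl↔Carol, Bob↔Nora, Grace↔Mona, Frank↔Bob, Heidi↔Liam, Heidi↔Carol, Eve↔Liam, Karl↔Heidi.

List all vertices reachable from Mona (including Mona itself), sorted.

Grace, Mona

Start at Mona.
Its neighbours: Grace.
Nothing further is reachable.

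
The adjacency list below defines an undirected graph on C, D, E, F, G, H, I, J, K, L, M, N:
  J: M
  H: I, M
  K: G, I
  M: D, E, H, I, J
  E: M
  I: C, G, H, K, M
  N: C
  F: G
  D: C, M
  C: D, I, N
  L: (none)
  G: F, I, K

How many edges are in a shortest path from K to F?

2

Distance 0: K.
Distance 1: G, I.
Distance 2: C, F, H, M — contains F.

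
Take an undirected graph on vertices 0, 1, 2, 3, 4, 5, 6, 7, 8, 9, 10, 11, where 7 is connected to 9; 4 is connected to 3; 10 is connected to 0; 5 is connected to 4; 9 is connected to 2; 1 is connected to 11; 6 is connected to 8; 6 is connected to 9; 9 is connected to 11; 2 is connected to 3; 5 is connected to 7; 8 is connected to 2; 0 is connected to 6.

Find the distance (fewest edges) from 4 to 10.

Distance 0: 4.
Distance 1: 3, 5.
Distance 2: 2, 7.
Distance 3: 8, 9.
Distance 4: 6, 11.
Distance 5: 0, 1.
Distance 6: 10 — contains 10.

6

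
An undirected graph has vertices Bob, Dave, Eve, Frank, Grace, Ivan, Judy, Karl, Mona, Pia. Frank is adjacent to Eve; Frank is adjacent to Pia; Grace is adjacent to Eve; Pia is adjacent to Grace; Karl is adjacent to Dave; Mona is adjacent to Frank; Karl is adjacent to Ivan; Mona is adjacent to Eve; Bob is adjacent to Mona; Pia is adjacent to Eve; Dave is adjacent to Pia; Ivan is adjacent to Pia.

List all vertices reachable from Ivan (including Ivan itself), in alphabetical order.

Start at Ivan.
Its neighbours: Karl, Pia.
Then their neighbours: Dave, Eve, Frank, Grace.
Then next layer: Mona.
Then next layer: Bob.
Nothing further is reachable.

Bob, Dave, Eve, Frank, Grace, Ivan, Karl, Mona, Pia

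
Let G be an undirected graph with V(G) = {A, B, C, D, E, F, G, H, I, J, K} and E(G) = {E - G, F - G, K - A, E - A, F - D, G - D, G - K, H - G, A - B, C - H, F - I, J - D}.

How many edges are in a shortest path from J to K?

3

Distance 0: J.
Distance 1: D.
Distance 2: F, G.
Distance 3: E, H, I, K — contains K.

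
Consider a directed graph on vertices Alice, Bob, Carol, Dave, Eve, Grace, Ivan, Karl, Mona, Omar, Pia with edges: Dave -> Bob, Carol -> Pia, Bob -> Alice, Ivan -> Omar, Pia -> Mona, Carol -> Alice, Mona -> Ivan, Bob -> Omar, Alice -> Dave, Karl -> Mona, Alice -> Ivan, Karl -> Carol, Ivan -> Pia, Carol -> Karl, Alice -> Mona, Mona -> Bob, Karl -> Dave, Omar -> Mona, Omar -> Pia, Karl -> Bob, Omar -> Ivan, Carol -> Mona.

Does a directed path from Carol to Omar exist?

Explore from Carol.
Distance 1: reach Alice, Karl, Mona, Pia.
Distance 2: reach Bob, Dave, Ivan.
Distance 3: reach Omar.
Found Omar.

Yes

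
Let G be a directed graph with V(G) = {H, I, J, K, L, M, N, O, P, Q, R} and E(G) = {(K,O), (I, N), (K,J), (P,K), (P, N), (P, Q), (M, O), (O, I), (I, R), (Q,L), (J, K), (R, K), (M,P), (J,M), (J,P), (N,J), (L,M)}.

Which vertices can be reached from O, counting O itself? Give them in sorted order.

I, J, K, L, M, N, O, P, Q, R

Start at O.
Its neighbours: I.
Then their neighbours: N, R.
Then next layer: J, K.
Then next layer: M, P.
Then next layer: Q.
Then next layer: L.
Nothing further is reachable.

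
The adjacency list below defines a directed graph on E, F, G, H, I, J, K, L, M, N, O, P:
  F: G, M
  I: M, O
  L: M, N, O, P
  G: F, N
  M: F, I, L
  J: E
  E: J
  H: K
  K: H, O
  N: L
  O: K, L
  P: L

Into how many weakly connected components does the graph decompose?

2

From E: component {E, J}.
From F: component {F, G, H, I, K, L, M, N, O, P}.
That's 2 components.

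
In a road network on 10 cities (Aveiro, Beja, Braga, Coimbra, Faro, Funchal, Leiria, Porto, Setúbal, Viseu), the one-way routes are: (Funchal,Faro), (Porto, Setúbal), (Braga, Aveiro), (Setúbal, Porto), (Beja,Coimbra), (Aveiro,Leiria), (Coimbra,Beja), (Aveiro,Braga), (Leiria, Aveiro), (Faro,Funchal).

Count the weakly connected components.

From Aveiro: component {Aveiro, Braga, Leiria}.
From Beja: component {Beja, Coimbra}.
From Faro: component {Faro, Funchal}.
From Porto: component {Porto, Setúbal}.
From Viseu: component {Viseu}.
That's 5 components.

5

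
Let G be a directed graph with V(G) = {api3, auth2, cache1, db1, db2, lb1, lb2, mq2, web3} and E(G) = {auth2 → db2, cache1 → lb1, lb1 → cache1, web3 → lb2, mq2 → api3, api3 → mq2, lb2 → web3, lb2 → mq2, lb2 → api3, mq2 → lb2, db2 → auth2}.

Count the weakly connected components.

4

From api3: component {api3, lb2, mq2, web3}.
From auth2: component {auth2, db2}.
From cache1: component {cache1, lb1}.
From db1: component {db1}.
That's 4 components.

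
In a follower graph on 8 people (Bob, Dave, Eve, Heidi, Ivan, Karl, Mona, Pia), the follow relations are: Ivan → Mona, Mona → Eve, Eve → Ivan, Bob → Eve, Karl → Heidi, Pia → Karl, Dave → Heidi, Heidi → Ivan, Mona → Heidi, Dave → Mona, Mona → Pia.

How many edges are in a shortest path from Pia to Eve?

5

Distance 0: Pia.
Distance 1: Karl.
Distance 2: Heidi.
Distance 3: Ivan.
Distance 4: Mona.
Distance 5: Eve — contains Eve.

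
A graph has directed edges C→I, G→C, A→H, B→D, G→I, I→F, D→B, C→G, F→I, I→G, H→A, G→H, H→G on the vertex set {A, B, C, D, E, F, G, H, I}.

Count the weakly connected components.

From A: component {A, C, F, G, H, I}.
From B: component {B, D}.
From E: component {E}.
That's 3 components.

3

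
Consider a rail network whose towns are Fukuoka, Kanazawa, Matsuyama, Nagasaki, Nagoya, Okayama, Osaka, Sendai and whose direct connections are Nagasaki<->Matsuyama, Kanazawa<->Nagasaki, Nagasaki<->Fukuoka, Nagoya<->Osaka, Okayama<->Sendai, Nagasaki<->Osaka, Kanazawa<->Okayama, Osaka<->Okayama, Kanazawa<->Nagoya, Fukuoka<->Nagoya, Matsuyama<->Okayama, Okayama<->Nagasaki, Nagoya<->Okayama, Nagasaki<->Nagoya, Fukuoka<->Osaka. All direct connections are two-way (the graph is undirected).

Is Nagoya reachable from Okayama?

Yes

Explore from Okayama.
Distance 1: reach Kanazawa, Matsuyama, Nagasaki, Nagoya, Osaka, Sendai.
Found Nagoya.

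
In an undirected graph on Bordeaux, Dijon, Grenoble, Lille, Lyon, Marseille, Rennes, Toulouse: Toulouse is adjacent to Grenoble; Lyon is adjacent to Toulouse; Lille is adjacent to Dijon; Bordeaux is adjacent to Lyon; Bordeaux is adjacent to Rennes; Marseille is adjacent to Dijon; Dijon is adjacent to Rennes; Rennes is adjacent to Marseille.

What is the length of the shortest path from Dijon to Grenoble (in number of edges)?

5

Distance 0: Dijon.
Distance 1: Lille, Marseille, Rennes.
Distance 2: Bordeaux.
Distance 3: Lyon.
Distance 4: Toulouse.
Distance 5: Grenoble — contains Grenoble.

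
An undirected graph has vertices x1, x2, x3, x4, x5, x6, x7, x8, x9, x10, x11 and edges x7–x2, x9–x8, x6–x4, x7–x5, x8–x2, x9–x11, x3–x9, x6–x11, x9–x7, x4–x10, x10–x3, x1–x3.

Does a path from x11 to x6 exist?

Yes

Explore from x11.
Distance 1: reach x6, x9.
Found x6.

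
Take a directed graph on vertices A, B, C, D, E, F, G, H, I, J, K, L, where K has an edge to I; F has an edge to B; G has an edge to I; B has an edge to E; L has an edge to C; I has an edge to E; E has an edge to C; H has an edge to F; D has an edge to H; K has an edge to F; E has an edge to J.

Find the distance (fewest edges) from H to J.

Distance 0: H.
Distance 1: F.
Distance 2: B.
Distance 3: E.
Distance 4: C, J — contains J.

4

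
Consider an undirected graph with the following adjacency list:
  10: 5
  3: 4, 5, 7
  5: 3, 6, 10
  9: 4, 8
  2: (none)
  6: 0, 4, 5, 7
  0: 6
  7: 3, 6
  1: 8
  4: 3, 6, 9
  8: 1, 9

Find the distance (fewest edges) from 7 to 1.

Distance 0: 7.
Distance 1: 3, 6.
Distance 2: 0, 4, 5.
Distance 3: 9, 10.
Distance 4: 8.
Distance 5: 1 — contains 1.

5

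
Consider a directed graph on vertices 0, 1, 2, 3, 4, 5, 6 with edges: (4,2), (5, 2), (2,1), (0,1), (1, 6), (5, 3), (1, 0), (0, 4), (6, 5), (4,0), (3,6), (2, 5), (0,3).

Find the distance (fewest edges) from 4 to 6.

3

Distance 0: 4.
Distance 1: 0, 2.
Distance 2: 1, 3, 5.
Distance 3: 6 — contains 6.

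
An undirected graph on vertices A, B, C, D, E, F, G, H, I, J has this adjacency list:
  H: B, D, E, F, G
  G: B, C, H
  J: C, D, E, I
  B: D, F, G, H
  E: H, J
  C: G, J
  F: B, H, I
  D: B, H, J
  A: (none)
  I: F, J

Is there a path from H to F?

Yes

Explore from H.
Distance 1: reach B, D, E, F, G.
Found F.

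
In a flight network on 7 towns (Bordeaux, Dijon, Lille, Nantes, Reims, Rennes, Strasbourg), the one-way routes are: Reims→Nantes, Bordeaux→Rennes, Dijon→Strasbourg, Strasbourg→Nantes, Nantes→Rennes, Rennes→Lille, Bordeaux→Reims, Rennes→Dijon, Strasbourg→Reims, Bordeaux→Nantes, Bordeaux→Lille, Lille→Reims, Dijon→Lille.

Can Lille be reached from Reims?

Yes

Explore from Reims.
Distance 1: reach Nantes.
Distance 2: reach Rennes.
Distance 3: reach Dijon, Lille.
Found Lille.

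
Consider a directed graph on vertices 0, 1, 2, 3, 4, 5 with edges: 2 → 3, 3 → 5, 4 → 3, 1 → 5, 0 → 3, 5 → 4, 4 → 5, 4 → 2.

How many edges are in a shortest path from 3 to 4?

2

Distance 0: 3.
Distance 1: 5.
Distance 2: 4 — contains 4.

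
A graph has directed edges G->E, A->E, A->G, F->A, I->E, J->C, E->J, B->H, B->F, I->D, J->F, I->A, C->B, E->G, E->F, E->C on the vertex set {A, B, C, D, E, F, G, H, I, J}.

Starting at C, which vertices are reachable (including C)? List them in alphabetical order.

A, B, C, E, F, G, H, J

Start at C.
Its neighbours: B.
Then their neighbours: F, H.
Then next layer: A.
Then next layer: E, G.
Then next layer: J.
Nothing further is reachable.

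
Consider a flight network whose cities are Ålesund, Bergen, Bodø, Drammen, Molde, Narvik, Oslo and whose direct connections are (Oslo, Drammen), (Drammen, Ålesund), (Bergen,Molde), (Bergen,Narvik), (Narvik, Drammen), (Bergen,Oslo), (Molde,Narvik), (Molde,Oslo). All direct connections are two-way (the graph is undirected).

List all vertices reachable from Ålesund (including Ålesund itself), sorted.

Ålesund, Bergen, Drammen, Molde, Narvik, Oslo

Start at Ålesund.
Its neighbours: Drammen.
Then their neighbours: Narvik, Oslo.
Then next layer: Bergen, Molde.
Nothing further is reachable.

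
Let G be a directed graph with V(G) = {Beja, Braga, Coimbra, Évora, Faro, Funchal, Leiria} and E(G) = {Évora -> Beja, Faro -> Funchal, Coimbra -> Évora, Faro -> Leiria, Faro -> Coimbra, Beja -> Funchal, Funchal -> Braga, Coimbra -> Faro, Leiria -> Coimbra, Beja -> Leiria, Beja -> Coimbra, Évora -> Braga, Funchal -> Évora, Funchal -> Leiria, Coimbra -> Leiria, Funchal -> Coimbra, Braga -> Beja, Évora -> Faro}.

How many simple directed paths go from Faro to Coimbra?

Faro→Coimbra
Faro→Funchal→Braga→Beja→Coimbra
Faro→Funchal→Braga→Beja→Leiria→Coimbra
Faro→Funchal→Coimbra
Faro→Funchal→Évora→Beja→Coimbra
Faro→Funchal→Évora→Beja→Leiria→Coimbra
Faro→Funchal→Évora→Braga→Beja→Coimbra
Faro→Funchal→Évora→Braga→Beja→Leiria→Coimbra
Faro→Funchal→Leiria→Coimbra
Faro→Leiria→Coimbra

10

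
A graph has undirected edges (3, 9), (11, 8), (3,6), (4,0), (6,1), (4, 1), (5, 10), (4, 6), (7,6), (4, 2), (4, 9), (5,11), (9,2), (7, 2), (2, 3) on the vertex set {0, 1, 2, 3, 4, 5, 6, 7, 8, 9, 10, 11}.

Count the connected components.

2

From 0: component {0, 1, 2, 3, 4, 6, 7, 9}.
From 5: component {5, 8, 10, 11}.
That's 2 components.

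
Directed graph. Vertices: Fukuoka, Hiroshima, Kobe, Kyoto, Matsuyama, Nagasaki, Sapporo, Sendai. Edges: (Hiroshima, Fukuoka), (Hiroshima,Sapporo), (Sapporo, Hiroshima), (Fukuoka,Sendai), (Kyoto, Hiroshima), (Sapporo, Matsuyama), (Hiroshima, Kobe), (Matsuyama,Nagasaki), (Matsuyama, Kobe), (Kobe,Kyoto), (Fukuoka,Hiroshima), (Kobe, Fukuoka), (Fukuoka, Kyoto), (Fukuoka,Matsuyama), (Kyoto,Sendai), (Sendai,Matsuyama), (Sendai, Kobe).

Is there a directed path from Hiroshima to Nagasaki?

Explore from Hiroshima.
Distance 1: reach Fukuoka, Kobe, Sapporo.
Distance 2: reach Kyoto, Matsuyama, Sendai.
Distance 3: reach Nagasaki.
Found Nagasaki.

Yes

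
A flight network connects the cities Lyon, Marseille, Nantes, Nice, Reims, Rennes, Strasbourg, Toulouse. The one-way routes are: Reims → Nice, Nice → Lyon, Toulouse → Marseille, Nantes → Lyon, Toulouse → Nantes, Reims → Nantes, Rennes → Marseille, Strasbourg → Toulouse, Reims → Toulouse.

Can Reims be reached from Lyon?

No

Lyon has no outgoing edges, so nothing is reachable from it.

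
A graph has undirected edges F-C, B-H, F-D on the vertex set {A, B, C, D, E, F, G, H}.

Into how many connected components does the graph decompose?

5

From A: component {A}.
From B: component {B, H}.
From C: component {C, D, F}.
From E: component {E}.
From G: component {G}.
That's 5 components.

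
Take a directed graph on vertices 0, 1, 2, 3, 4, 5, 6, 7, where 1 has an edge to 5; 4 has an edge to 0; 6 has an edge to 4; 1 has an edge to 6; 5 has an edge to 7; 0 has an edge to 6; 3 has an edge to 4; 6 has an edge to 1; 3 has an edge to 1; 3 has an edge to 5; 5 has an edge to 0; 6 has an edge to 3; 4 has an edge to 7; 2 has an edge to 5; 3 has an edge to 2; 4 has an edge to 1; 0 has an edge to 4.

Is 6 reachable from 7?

No

7 has no outgoing edges, so nothing is reachable from it.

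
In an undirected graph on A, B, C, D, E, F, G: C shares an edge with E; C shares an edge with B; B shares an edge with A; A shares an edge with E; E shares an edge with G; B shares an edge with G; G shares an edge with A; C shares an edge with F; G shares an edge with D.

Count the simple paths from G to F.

G–A–B–C–F
G–A–E–C–F
G–B–A–E–C–F
G–B–C–F
G–E–A–B–C–F
G–E–C–F

6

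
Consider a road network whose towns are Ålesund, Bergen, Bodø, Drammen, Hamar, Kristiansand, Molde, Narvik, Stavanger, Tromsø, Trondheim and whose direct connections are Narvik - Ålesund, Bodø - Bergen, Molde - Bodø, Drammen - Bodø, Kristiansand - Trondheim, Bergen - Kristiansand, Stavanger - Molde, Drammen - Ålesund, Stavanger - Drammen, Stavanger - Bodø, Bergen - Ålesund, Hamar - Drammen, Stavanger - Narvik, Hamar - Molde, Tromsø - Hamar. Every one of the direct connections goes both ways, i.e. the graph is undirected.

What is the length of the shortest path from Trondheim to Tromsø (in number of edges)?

Distance 0: Trondheim.
Distance 1: Kristiansand.
Distance 2: Bergen.
Distance 3: Ålesund, Bodø.
Distance 4: Drammen, Molde, Narvik, Stavanger.
Distance 5: Hamar.
Distance 6: Tromsø — contains Tromsø.

6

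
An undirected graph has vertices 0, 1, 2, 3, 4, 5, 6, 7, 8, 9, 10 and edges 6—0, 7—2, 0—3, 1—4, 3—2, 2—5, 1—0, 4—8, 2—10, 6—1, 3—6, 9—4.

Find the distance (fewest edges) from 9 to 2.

Distance 0: 9.
Distance 1: 4.
Distance 2: 1, 8.
Distance 3: 0, 6.
Distance 4: 3.
Distance 5: 2 — contains 2.

5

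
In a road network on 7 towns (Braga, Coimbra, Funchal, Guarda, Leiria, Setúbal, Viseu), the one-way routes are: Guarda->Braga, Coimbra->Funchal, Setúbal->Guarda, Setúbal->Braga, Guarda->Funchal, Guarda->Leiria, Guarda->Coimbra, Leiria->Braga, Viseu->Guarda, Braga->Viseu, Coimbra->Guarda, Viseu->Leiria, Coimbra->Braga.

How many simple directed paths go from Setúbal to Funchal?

Setúbal→Braga→Viseu→Guarda→Coimbra→Funchal
Setúbal→Braga→Viseu→Guarda→Funchal
Setúbal→Guarda→Coimbra→Funchal
Setúbal→Guarda→Funchal

4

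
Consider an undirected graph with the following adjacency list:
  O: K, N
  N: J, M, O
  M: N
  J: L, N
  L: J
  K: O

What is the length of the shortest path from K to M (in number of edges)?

Distance 0: K.
Distance 1: O.
Distance 2: N.
Distance 3: J, M — contains M.

3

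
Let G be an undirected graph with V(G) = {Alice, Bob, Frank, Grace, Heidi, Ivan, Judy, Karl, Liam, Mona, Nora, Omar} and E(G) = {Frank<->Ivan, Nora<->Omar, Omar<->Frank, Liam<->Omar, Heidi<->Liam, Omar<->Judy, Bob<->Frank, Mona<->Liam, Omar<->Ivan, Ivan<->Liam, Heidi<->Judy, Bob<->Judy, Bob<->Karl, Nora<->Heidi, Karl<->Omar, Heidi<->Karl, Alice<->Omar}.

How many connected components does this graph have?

2

From Alice: component {Alice, Bob, Frank, Heidi, Ivan, Judy, Karl, Liam, Mona, Nora, Omar}.
From Grace: component {Grace}.
That's 2 components.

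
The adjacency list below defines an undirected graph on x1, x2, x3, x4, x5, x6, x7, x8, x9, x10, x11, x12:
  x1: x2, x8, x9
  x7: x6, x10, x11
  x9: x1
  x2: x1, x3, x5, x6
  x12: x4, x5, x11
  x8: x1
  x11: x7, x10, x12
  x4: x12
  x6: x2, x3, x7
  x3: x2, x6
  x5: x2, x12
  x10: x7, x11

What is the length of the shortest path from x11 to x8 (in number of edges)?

5

Distance 0: x11.
Distance 1: x7, x10, x12.
Distance 2: x4, x5, x6.
Distance 3: x2, x3.
Distance 4: x1.
Distance 5: x8, x9 — contains x8.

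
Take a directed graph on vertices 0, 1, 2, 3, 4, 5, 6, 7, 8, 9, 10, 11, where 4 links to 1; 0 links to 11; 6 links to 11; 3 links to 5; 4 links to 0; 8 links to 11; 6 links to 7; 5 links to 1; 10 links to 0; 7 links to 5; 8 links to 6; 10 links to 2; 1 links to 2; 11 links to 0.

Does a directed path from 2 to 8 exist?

2 has no outgoing edges, so nothing is reachable from it.

No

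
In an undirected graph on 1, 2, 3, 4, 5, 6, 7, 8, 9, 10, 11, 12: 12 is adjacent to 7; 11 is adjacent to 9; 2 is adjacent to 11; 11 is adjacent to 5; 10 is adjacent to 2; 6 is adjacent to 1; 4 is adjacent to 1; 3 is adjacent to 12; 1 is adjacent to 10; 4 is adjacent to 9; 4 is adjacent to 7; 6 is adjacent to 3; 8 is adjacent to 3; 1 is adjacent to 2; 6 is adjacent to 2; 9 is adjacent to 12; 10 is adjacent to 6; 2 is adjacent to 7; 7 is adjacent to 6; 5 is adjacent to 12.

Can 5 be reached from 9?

Yes

Explore from 9.
Distance 1: reach 4, 11, 12.
Distance 2: reach 1, 2, 3, 5, 7.
Found 5.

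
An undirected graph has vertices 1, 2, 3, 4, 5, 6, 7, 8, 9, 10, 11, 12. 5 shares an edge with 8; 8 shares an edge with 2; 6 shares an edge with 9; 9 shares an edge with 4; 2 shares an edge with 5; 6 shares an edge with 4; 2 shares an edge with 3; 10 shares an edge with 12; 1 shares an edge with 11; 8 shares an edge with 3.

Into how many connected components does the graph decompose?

From 1: component {1, 11}.
From 2: component {2, 3, 5, 8}.
From 4: component {4, 6, 9}.
From 7: component {7}.
From 10: component {10, 12}.
That's 5 components.

5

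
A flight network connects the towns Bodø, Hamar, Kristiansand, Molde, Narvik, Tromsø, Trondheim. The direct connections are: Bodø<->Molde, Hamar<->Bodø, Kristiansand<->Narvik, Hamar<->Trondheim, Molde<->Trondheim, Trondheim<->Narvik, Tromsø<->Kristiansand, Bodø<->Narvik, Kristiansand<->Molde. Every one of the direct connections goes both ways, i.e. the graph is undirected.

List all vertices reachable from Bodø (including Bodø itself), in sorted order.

Bodø, Hamar, Kristiansand, Molde, Narvik, Tromsø, Trondheim

Start at Bodø.
Its neighbours: Hamar, Molde, Narvik.
Then their neighbours: Kristiansand, Trondheim.
Then next layer: Tromsø.
Every vertex is now reached.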